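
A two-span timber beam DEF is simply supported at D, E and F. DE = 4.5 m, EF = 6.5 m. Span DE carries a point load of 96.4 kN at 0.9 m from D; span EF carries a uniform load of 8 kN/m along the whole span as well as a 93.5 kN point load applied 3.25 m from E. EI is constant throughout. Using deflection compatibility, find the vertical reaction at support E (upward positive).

R_E = 133.1 kN

Release continuity at E by inserting a hinge; the redundant is the internal moment M_E. The primary structure is two simply-supported spans DE and EF.
End slopes at the hinge E, treating each span as simply supported:
  span DE: point load 96.4 at a = 0.9: Pab(L + a)/(6LEI) = 62.47/EI
  span EF: UDL 8: wL³/(24EI) = 91.54/EI
  span EF: point load 93.5 at a = 3.25: Pab(L + b)/(6LEI) = 246.9/EI
  relative rotation θ_0 = (62.47 + 338.4)/EI = 400.9/EI
A unit hogging moment at E produces rotation L₁/(3EI) + L₂/(3EI) = 3.667/EI.
Slope continuity at E: θ_0 = M_E·3.667/EI, so M_E = 400.9/3.667 = 109.3 kN·m (hogging).
Span DE, ΣM about D with M_E applied at E: R_E^{DE}·4.5 = 86.76 + 109.3, so R_E^{DE} = 43.58 kN and R_D = 96.4 − 43.58 = 52.82 kN.
Span EF, ΣM about F: R_E^{EF}·6.5 = 472.9 + 109.3, so R_E^{EF} = 89.57 kN and R_F = 145.5 − 89.57 = 55.93 kN.
R_E = 43.58 + 89.57 = 133.1 kN.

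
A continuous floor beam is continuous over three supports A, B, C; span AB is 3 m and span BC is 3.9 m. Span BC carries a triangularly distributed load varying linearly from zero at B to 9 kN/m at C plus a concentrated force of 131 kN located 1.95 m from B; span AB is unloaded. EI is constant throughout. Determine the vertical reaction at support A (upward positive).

Take M_B as the redundant. Released structure: two simple spans AB and BC with a hinge at B.
Rotations at B on the released spans (each span's end-slope, ×1/EI):
  span BC: triangular load, peak 9: 7w₀L³/(360EI) = 10.38/EI
  span BC: point load 131 at a = 1.95: Pab(L + b)/(6LEI) = 124.5/EI
  relative rotation θ_0 = (0 + 134.9)/EI = 134.9/EI
A unit hogging moment at B produces rotation L₁/(3EI) + L₂/(3EI) = 2.3/EI.
Compatibility: M_B·(L₁+L₂)/(3EI) = θ_0, giving M_B = 58.66 kN·m (hogging).
Span AB, ΣM about A with M_B applied at B: R_B^{AB}·3 = 0 + 58.66, so R_B^{AB} = 19.55 kN and R_A = 0 − 19.55 = -19.55 kN.

R_A = -19.55 kN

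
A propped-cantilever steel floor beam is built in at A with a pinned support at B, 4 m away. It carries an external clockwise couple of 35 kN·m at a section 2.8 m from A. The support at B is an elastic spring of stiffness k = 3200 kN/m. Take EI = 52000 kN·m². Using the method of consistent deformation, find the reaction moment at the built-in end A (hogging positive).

M_A = 7.882 kN·m

Remove the prop at B; the released (primary) structure is a cantilever built in at A.
Primary-structure tip deflection at B by superposition:
  clockwise couple 35 at a = 2.8: M₀a(2L − a)/(2EI) = 254.8/EI
Flexibility coefficient — unit upward force at B: δ_{BB} = L³/(3EI) = 21.33/EI.
With EI = 52000 kN·m²: δ_0 = 0.0049 m and δ_{BB} = 0.00041 m/kN.
Compatibility — the spring shortens by R_B/k under the reaction it provides: δ_0 − R_B·δ_{BB} = R_B/k. With 1/k = 0.000313 m/kN, R_B = δ_0 / (δ_{BB} + 1/k) = 0.0049 / (0.00041 + 0.000313) = 6.78 kN.
Moment equilibrium about A: M_A = Σ(load moments about A) − R_B·L = 35 − 6.78×4 = 7.882 kN·m.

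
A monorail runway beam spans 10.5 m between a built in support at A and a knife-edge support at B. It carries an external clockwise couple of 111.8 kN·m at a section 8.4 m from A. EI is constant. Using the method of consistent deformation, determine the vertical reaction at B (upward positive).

R_B = 15.33 kN

Take the reaction at B as the redundant and release it; the primary structure is a cantilever fixed at A.
Free-end deflection of the primary structure under the applied loading (downward +):
  clockwise couple 111.8 at a = 8.4: M₀a(2L − a)/(2EI) = 5916/EI
Flexibility coefficient — unit upward force at B: δ_{BB} = L³/(3EI) = 385.9/EI.
The prop prevents deflection at B: R_B = δ_0/δ_{BB} = 5916/385.9 = 15.33 kN.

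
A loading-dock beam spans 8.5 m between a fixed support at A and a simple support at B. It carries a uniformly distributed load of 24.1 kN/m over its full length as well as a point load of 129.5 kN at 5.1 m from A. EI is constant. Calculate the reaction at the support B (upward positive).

R_B = 132.8 kN

Remove the prop at B; the released (primary) structure is a cantilever built in at A.
Primary-structure tip deflection at B by superposition:
  UDL 24.1: wL⁴/(8EI) = 15725/EI
  point load 129.5 at a = 5.1: Pa²(3L − a)/(6EI) = 11452/EI
  δ_0 = 27178/EI
Flexibility coefficient — unit upward force at B: δ_{BB} = L³/(3EI) = 204.7/EI.
Compatibility at B: δ_0 − R_B·δ_{BB} = 0, so R_B = 27178/204.7 = 132.8 kN.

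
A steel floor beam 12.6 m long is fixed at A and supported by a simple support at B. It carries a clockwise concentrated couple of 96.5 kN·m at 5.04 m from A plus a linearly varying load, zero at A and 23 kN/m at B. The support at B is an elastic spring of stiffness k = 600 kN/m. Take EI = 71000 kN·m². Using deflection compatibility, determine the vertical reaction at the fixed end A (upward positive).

Release the roller at B. Primary structure: cantilever fixed at A.
Primary-structure tip deflection at B by superposition:
  clockwise couple 96.5 at a = 5.04: M₀a(2L − a)/(2EI) = 4903/EI
  triangular load, peak 23 at the free end: 11w₀L⁴/(120EI) = 53140/EI
  δ_0 = 58042/EI
Flexibility coefficient — unit upward force at B: δ_{BB} = L³/(3EI) = 666.8/EI.
With EI = 71000 kN·m²: δ_0 = 0.8175 m and δ_{BB} = 0.009391 m/kN.
Compatibility — the spring shortens by R_B/k under the reaction it provides: δ_0 − R_B·δ_{BB} = R_B/k. With 1/k = 0.001667 m/kN, R_B = δ_0 / (δ_{BB} + 1/k) = 0.8175 / (0.009391 + 0.001667) = 73.93 kN.
Vertical equilibrium: R_A = ΣP − R_B = 144.9 − 73.93 = 70.97 kN.

R_A = 70.97 kN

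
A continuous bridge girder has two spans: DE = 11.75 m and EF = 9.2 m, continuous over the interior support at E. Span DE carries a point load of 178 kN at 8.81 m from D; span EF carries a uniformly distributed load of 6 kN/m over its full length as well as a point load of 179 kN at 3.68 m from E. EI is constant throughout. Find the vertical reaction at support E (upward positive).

Take M_E as the redundant. Released structure: two simple spans DE and EF with a hinge at E.
Rotations at E on the released spans (each span's end-slope, ×1/EI):
  span DE: point load 178 at a = 8.81: Pab(L + a)/(6LEI) = 1345/EI
  span EF: UDL 6: wL³/(24EI) = 194.7/EI
  span EF: point load 179 at a = 3.68: Pab(L + b)/(6LEI) = 969.6/EI
  relative rotation θ_0 = (1345 + 1164)/EI = 2509/EI
A unit hogging moment at E produces rotation L₁/(3EI) + L₂/(3EI) = 6.983/EI.
Slope continuity at E: θ_0 = M_E·6.983/EI, so M_E = 2509/6.983 = 359.3 kN·m (hogging).
Span DE, ΣM about D with M_E applied at E: R_E^{DE}·11.75 = 1568 + 359.3, so R_E^{DE} = 164 kN and R_D = 178 − 164 = 13.96 kN.
Span EF, ΣM about F: R_E^{EF}·9.2 = 1242 + 359.3, so R_E^{EF} = 174.1 kN and R_F = 234.2 − 174.1 = 60.15 kN.
R_E = 164 + 174.1 = 338.1 kN.

R_E = 338.1 kN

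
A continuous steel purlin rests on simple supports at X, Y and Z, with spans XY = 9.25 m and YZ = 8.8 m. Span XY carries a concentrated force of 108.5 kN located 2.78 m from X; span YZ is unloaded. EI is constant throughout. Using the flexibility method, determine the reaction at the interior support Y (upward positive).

R_Y = 48.2 kN

Take M_Y as the redundant. Released structure: two simple spans XY and YZ with a hinge at Y.
Discontinuity in slope at Y on the released structure — sum the simple-span end rotations:
  span XY: point load 108.5 at a = 2.78: Pab(L + a)/(6LEI) = 423/EI
  relative rotation θ_0 = (423 + 0)/EI = 423/EI
A unit hogging moment at Y produces rotation L₁/(3EI) + L₂/(3EI) = 6.017/EI.
Slope continuity at Y: θ_0 = M_Y·6.017/EI, so M_Y = 423/6.017 = 70.31 kN·m (hogging).
Span XY, ΣM about X with M_Y applied at Y: R_Y^{XY}·9.25 = 301.6 + 70.31, so R_Y^{XY} = 40.21 kN and R_X = 108.5 − 40.21 = 68.29 kN.
Span YZ, ΣM about Z: R_Y^{YZ}·8.8 = 0 + 70.31, so R_Y^{YZ} = 7.989 kN and R_Z = 0 − 7.989 = -7.989 kN.
R_Y = 40.21 + 7.989 = 48.2 kN.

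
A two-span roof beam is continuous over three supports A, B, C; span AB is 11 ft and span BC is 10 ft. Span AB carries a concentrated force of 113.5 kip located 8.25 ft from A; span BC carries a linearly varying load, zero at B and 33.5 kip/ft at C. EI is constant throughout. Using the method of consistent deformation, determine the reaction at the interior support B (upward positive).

R_B = 179.2 kip

Release continuity at B by inserting a hinge; the redundant is the internal moment M_B. The primary structure is two simply-supported spans AB and BC.
Rotations at B on the released spans (each span's end-slope, ×1/EI):
  span AB: point load 113.5 at a = 8.25: Pab(L + a)/(6LEI) = 751.1/EI
  span BC: triangular load, peak 33.5: 7w₀L³/(360EI) = 651.4/EI
  relative rotation θ_0 = (751.1 + 651.4)/EI = 1402/EI
A unit hogging moment at B produces rotation L₁/(3EI) + L₂/(3EI) = 7/EI.
Slope continuity at B: θ_0 = M_B·7/EI, so M_B = 1402/7 = 200.3 kip·ft (hogging).
Span AB, ΣM about A with M_B applied at B: R_B^{AB}·11 = 936.4 + 200.3, so R_B^{AB} = 103.3 kip and R_A = 113.5 − 103.3 = 10.16 kip.
Span BC, ΣM about C: R_B^{BC}·10 = 558.3 + 200.3, so R_B^{BC} = 75.87 kip and R_C = 167.5 − 75.87 = 91.63 kip.
R_B = 103.3 + 75.87 = 179.2 kip.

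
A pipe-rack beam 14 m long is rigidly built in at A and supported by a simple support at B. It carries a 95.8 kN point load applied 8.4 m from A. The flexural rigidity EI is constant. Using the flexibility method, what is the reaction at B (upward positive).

Remove the prop at B; the released (primary) structure is a cantilever built in at A.
Deflection at B on the released cantilever, summing each load's contribution:
  point load 95.8 at a = 8.4: Pa²(3L − a)/(6EI) = 37854/EI
Tip deflection under a unit load at B: L³/(3EI) = 914.7/EI.
The prop prevents deflection at B: R_B = δ_0/δ_{BB} = 37854/914.7 = 41.39 kN.

R_B = 41.39 kN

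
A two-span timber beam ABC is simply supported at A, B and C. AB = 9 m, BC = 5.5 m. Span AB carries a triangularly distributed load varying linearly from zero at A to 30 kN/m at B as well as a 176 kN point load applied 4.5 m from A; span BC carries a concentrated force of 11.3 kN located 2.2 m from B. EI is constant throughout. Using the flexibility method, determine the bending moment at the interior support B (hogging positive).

Release continuity at B by inserting a hinge; the redundant is the internal moment M_B. The primary structure is two simply-supported spans AB and BC.
Rotations at B on the released spans (each span's end-slope, ×1/EI):
  span AB: triangular load, peak 30: w₀L³/(45EI) = 486/EI
  span AB: point load 176 at a = 4.5: Pab(L + a)/(6LEI) = 891/EI
  span BC: point load 11.3 at a = 2.2: Pab(L + b)/(6LEI) = 21.88/EI
  relative rotation θ_0 = (1377 + 21.88)/EI = 1399/EI
A unit hogging moment at B produces rotation L₁/(3EI) + L₂/(3EI) = 4.833/EI.
Slope continuity at B: θ_0 = M_B·4.833/EI, so M_B = 1399/4.833 = 289.4 kN·m (hogging).

M_B = 289.4 kN·m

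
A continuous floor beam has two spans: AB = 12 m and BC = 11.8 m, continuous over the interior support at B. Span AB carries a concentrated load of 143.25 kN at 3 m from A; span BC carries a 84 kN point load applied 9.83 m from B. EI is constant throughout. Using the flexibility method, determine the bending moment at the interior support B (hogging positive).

Release continuity at B by inserting a hinge; the redundant is the internal moment M_B. The primary structure is two simply-supported spans AB and BC.
Discontinuity in slope at B on the released structure — sum the simple-span end rotations:
  span AB: point load 143.25 at a = 3: Pab(L + a)/(6LEI) = 805.8/EI
  span BC: point load 84 at a = 9.83: Pab(L + b)/(6LEI) = 316.4/EI
  relative rotation θ_0 = (805.8 + 316.4)/EI = 1122/EI
A unit hogging moment at B produces rotation L₁/(3EI) + L₂/(3EI) = 7.933/EI.
Slope continuity at B: θ_0 = M_B·7.933/EI, so M_B = 1122/7.933 = 141.4 kN·m (hogging).

M_B = 141.4 kN·m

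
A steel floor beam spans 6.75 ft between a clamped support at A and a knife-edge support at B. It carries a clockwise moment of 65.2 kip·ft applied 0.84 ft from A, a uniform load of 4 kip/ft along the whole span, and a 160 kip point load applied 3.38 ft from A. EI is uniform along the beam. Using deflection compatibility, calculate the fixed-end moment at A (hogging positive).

M_A = 267.6 kip·ft

Take the reaction at B as the redundant and release it; the primary structure is a cantilever fixed at A.
Free-end deflection of the primary structure under the applied loading (downward +):
  clockwise couple 65.2 at a = 0.84: M₀a(2L − a)/(2EI) = 346.7/EI
  UDL 4: wL⁴/(8EI) = 1038/EI
  point load 160 at a = 3.38: Pa²(3L − a)/(6EI) = 5139/EI
  δ_0 = 6524/EI
Tip deflection under a unit load at B: L³/(3EI) = 102.5/EI.
Compatibility at B: δ_0 − R_B·δ_{BB} = 0, so R_B = 6524/102.5 = 63.64 kip.
Moment equilibrium about A: M_A = Σ(load moments about A) − R_B·L = 697.1 − 63.64×6.75 = 267.6 kip·ft.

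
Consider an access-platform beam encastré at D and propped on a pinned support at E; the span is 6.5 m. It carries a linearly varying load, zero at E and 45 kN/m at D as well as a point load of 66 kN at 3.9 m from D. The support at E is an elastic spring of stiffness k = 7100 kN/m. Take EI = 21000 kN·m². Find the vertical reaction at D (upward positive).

Take the reaction at E as the redundant and release it; the primary structure is a cantilever fixed at D.
Downward deflection at the released point E due to the loads:
  triangular load, peak 45 at the fixed end: w₀L⁴/(30EI) = 2678/EI
  point load 66 at a = 3.9: Pa²(3L − a)/(6EI) = 2610/EI
  δ_0 = 5288/EI
Tip deflection under a unit load at E: L³/(3EI) = 91.54/EI.
With EI = 21000 kN·m²: δ_0 = 0.25179 m and δ_{EE} = 0.004359 m/kN.
Compatibility — the spring shortens by R_E/k under the reaction it provides: δ_0 − R_E·δ_{EE} = R_E/k. With 1/k = 0.000141 m/kN, R_E = δ_0 / (δ_{EE} + 1/k) = 0.25179 / (0.004359 + 0.000141) = 55.95 kN.
Vertical equilibrium: R_D = ΣP − R_E = 212.2 − 55.95 = 156.3 kN.

R_D = 156.3 kN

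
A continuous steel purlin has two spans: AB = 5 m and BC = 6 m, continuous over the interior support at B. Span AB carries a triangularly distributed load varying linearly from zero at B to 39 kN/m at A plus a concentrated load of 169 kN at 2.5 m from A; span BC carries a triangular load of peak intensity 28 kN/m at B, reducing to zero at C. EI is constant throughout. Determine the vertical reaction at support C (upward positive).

Insert a hinge at B; M_B is the redundant, and each span becomes simply supported.
End slopes at the hinge B, treating each span as simply supported:
  span AB: triangular load, peak 39: 7w₀L³/(360EI) = 94.79/EI
  span AB: point load 169 at a = 2.5: Pab(L + a)/(6LEI) = 264.1/EI
  span BC: triangular load, peak 28: w₀L³/(45EI) = 134.4/EI
  relative rotation θ_0 = (358.9 + 134.4)/EI = 493.3/EI
A unit hogging moment at B produces rotation L₁/(3EI) + L₂/(3EI) = 3.667/EI.
Slope continuity at B: θ_0 = M_B·3.667/EI, so M_B = 493.3/3.667 = 134.5 kN·m (hogging).
Span BC, ΣM about C: R_B^{BC}·6 = 336 + 134.5, so R_B^{BC} = 78.42 kN and R_C = 84 − 78.42 = 5.579 kN.

R_C = 5.579 kN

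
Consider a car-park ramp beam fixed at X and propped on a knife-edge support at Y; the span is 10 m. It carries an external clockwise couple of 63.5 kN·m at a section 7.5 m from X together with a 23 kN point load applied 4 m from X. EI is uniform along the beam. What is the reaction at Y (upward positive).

Take the reaction at Y as the redundant and release it; the primary structure is a cantilever fixed at X.
Deflection at Y on the released cantilever, summing each load's contribution:
  clockwise couple 63.5 at a = 7.5: M₀a(2L − a)/(2EI) = 2977/EI
  point load 23 at a = 4: Pa²(3L − a)/(6EI) = 1595/EI
  δ_0 = 4571/EI
Flexibility coefficient — unit upward force at Y: δ_{YY} = L³/(3EI) = 333.3/EI.
The prop prevents deflection at Y: R_Y = δ_0/δ_{YY} = 4571/333.3 = 13.71 kN.

R_Y = 13.71 kN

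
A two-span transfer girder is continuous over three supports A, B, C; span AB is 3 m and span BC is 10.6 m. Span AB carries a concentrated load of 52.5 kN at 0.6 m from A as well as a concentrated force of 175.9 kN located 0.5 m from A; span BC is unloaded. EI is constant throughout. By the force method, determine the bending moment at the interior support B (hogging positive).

Insert a hinge at B; M_B is the redundant, and each span becomes simply supported.
End slopes at the hinge B, treating each span as simply supported:
  span AB: point load 52.5 at a = 0.6: Pab(L + a)/(6LEI) = 15.12/EI
  span AB: point load 175.9 at a = 0.5: Pab(L + a)/(6LEI) = 42.75/EI
  relative rotation θ_0 = (57.87 + 0)/EI = 57.87/EI
A unit hogging moment at B produces rotation L₁/(3EI) + L₂/(3EI) = 4.533/EI.
Compatibility: M_B·(L₁+L₂)/(3EI) = θ_0, giving M_B = 12.77 kN·m (hogging).

M_B = 12.77 kN·m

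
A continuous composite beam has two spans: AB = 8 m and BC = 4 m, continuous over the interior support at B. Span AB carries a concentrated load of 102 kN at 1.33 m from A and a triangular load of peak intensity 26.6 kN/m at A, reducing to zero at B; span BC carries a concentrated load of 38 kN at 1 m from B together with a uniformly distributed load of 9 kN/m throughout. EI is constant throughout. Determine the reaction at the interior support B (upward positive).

R_B = 145.6 kN

Take M_B as the redundant. Released structure: two simple spans AB and BC with a hinge at B.
Discontinuity in slope at B on the released structure — sum the simple-span end rotations:
  span AB: point load 102 at a = 1.33: Pab(L + a)/(6LEI) = 175.9/EI
  span AB: triangular load, peak 26.6: 7w₀L³/(360EI) = 264.8/EI
  span BC: point load 38 at a = 1: Pab(L + b)/(6LEI) = 33.25/EI
  span BC: UDL 9: wL³/(24EI) = 24/EI
  relative rotation θ_0 = (440.7 + 57.25)/EI = 497.9/EI
A unit hogging moment at B produces rotation L₁/(3EI) + L₂/(3EI) = 4/EI.
Compatibility: M_B·(L₁+L₂)/(3EI) = θ_0, giving M_B = 124.5 kN·m (hogging).
Span AB, ΣM about A with M_B applied at B: R_B^{AB}·8 = 419.4 + 124.5, so R_B^{AB} = 67.99 kN and R_A = 208.4 − 67.99 = 140.4 kN.
Span BC, ΣM about C: R_B^{BC}·4 = 186 + 124.5, so R_B^{BC} = 77.62 kN and R_C = 74 − 77.62 = -3.622 kN.
R_B = 67.99 + 77.62 = 145.6 kN.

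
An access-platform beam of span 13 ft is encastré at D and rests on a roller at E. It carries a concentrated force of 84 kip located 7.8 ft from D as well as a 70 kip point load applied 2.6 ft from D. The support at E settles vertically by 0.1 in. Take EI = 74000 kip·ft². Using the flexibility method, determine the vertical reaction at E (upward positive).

Remove the prop at E; the released (primary) structure is a cantilever built in at D.
Downward deflection at the released point E due to the loads:
  point load 84 at a = 7.8: Pa²(3L − a)/(6EI) = 26575/EI
  point load 70 at a = 2.6: Pa²(3L − a)/(6EI) = 2871/EI
  δ_0 = 29446/EI
Tip deflection under a unit load at E: L³/(3EI) = 732.3/EI.
With EI = 74000 kip·ft²: δ_0 = 0.39791 ft and δ_{EE} = 0.009896 ft/kip.
Compatibility — the beam at E must follow the support down by 0.008333 ft: δ_0 − R_E·δ_{EE} = 0.008333, so R_E = (0.39791 − 0.008333)/0.009896 = 39.37 kip.

R_E = 39.37 kip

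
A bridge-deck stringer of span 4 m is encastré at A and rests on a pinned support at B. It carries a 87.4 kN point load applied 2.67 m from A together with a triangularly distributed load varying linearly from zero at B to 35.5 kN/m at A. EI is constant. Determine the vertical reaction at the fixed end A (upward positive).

R_A = 98.78 kN

Remove the prop at B; the released (primary) structure is a cantilever built in at A.
Free-end deflection of the primary structure under the applied loading (downward +):
  point load 87.4 at a = 2.67: Pa²(3L − a)/(6EI) = 968.9/EI
  triangular load, peak 35.5 at the fixed end: w₀L⁴/(30EI) = 302.9/EI
  δ_0 = 1272/EI
Tip deflection under a unit load at B: L³/(3EI) = 21.33/EI.
Compatibility at B: δ_0 − R_B·δ_{BB} = 0, so R_B = 1272/21.33 = 59.62 kN.
Vertical equilibrium: R_A = ΣP − R_B = 158.4 − 59.62 = 98.78 kN.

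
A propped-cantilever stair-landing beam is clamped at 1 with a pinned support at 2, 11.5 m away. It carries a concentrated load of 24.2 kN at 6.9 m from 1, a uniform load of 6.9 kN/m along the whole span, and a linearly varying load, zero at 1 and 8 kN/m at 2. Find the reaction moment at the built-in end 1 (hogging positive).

Release the roller at 2. Primary structure: cantilever fixed at 1.
Downward deflection at the released point 2 due to the loads:
  point load 24.2 at a = 6.9: Pa²(3L − a)/(6EI) = 5300/EI
  UDL 6.9: wL⁴/(8EI) = 15085/EI
  triangular load, peak 8 at the free end: 11w₀L⁴/(120EI) = 12826/EI
  δ_0 = 33211/EI
Flexibility coefficient — unit upward force at 2: δ_{22} = L³/(3EI) = 507/EI.
The prop prevents deflection at 2: R_2 = δ_0/δ_{22} = 33211/507 = 65.51 kN.
Moment equilibrium about 1: M_1 = Σ(load moments about 1) − R_2·L = 975.9 − 65.51×11.5 = 222.5 kN·m.

M_1 = 222.5 kN·m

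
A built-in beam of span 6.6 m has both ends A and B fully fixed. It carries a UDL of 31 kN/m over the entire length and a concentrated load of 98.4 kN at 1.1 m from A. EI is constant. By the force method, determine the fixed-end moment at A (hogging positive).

Release both end moments; the primary structure is a simply-supported span AB with redundants M_A and M_B.
Simple-span end rotations at A and B under the given loads:
  at A: UDL 31: wL³/(24EI) = 371.3/EI
  at B: UDL 31: wL³/(24EI) = 371.3/EI
  at A: point load 98.4 at a = 1.1: Pab(L + b)/(6LEI) = 181.9/EI
  at B: point load 98.4 at a = 1.1: Pab(L + a)/(6LEI) = 115.8/EI
  θ_A0 = 553.3/EI,  θ_B0 = 487.1/EI
Flexibility coefficients: a unit moment at one end gives L/(3EI) there and L/(6EI) at the far end, so f₁₁ = f₂₂ = 2.2/EI and f₁₂ = f₂₁ = 1.1/EI.
Compatibility — zero rotation at each built-in end:
  2.2 M_A + 1.1 M_B = 553.3
  1.1 M_A + 2.2 M_B = 487.1
Solving the pair gives M_A = 187.7 kN·m and M_B = 127.6 kN·m (hogging).

M_A = 187.7 kN·m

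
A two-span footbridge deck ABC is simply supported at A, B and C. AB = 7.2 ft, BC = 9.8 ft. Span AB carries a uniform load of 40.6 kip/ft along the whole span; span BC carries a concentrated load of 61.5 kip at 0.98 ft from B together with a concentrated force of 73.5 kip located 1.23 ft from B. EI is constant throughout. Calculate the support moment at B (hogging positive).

M_B = 183.8 kip·ft

Release continuity at B by inserting a hinge; the redundant is the internal moment M_B. The primary structure is two simply-supported spans AB and BC.
End slopes at the hinge B, treating each span as simply supported:
  span AB: UDL 40.6: wL³/(24EI) = 631.4/EI
  span BC: point load 61.5 at a = 0.98: Pab(L + b)/(6LEI) = 168.3/EI
  span BC: point load 73.5 at a = 1.23: Pab(L + b)/(6LEI) = 242.1/EI
  relative rotation θ_0 = (631.4 + 410.4)/EI = 1042/EI
A unit hogging moment at B produces rotation L₁/(3EI) + L₂/(3EI) = 5.667/EI.
Slope continuity at B: θ_0 = M_B·5.667/EI, so M_B = 1042/5.667 = 183.8 kip·ft (hogging).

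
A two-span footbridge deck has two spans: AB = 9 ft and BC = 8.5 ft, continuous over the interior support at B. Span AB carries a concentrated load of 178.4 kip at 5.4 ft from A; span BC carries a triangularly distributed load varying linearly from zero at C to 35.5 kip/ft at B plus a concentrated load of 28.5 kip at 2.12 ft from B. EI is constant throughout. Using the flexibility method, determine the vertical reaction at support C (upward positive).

Release continuity at B by inserting a hinge; the redundant is the internal moment M_B. The primary structure is two simply-supported spans AB and BC.
Rotations at B on the released spans (each span's end-slope, ×1/EI):
  span AB: point load 178.4 at a = 5.4: Pab(L + a)/(6LEI) = 924.8/EI
  span BC: triangular load, peak 35.5: w₀L³/(45EI) = 484.5/EI
  span BC: point load 28.5 at a = 2.12: Pab(L + b)/(6LEI) = 112.5/EI
  relative rotation θ_0 = (924.8 + 596.9)/EI = 1522/EI
A unit hogging moment at B produces rotation L₁/(3EI) + L₂/(3EI) = 5.833/EI.
Compatibility: M_B·(L₁+L₂)/(3EI) = θ_0, giving M_B = 260.9 kip·ft (hogging).
Span BC, ΣM about C: R_B^{BC}·8.5 = 1037 + 260.9, so R_B^{BC} = 152.7 kip and R_C = 179.4 − 152.7 = 26.71 kip.

R_C = 26.71 kip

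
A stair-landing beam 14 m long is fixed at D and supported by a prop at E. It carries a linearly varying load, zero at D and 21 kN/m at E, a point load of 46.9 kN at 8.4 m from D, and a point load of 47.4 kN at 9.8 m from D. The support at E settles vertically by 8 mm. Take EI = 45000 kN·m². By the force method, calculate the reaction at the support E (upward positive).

R_E = 127.4 kN

Take the reaction at E as the redundant and release it; the primary structure is a cantilever fixed at D.
Downward deflection at the released point E due to the loads:
  triangular load, peak 21 at the free end: 11w₀L⁴/(120EI) = 73951/EI
  point load 46.9 at a = 8.4: Pa²(3L − a)/(6EI) = 18532/EI
  point load 47.4 at a = 9.8: Pa²(3L − a)/(6EI) = 24431/EI
  δ_0 = 116913/EI
Tip deflection under a unit load at E: L³/(3EI) = 914.7/EI.
With EI = 45000 kN·m²: δ_0 = 2.5981 m and δ_{EE} = 0.020326 m/kN.
Compatibility — the beam at E must follow the support down by 0.008 m: δ_0 − R_E·δ_{EE} = 0.008, so R_E = (2.5981 − 0.008)/0.020326 = 127.4 kN.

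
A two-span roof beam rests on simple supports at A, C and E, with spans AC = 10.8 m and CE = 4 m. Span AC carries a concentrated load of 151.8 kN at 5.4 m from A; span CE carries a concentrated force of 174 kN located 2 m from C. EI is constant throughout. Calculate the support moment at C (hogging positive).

M_C = 259.6 kN·m

Insert a hinge at C; M_C is the redundant, and each span becomes simply supported.
Discontinuity in slope at C on the released structure — sum the simple-span end rotations:
  span AC: point load 151.8 at a = 5.4: Pab(L + a)/(6LEI) = 1107/EI
  span CE: point load 174 at a = 2: Pab(L + b)/(6LEI) = 174/EI
  relative rotation θ_0 = (1107 + 174)/EI = 1281/EI
A unit hogging moment at C produces rotation L₁/(3EI) + L₂/(3EI) = 4.933/EI.
Compatibility: M_C·(L₁+L₂)/(3EI) = θ_0, giving M_C = 259.6 kN·m (hogging).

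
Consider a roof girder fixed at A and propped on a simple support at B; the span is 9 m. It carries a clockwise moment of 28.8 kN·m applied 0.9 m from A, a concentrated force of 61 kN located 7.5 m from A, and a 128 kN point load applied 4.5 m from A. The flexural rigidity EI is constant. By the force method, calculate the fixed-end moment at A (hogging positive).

Take the reaction at B as the redundant and release it; the primary structure is a cantilever fixed at A.
Free-end deflection of the primary structure under the applied loading (downward +):
  clockwise couple 28.8 at a = 0.9: M₀a(2L − a)/(2EI) = 221.6/EI
  point load 61 at a = 7.5: Pa²(3L − a)/(6EI) = 11152/EI
  point load 128 at a = 4.5: Pa²(3L − a)/(6EI) = 9720/EI
  δ_0 = 21093/EI
Flexibility coefficient — unit upward force at B: δ_{BB} = L³/(3EI) = 243/EI.
The prop prevents deflection at B: R_B = δ_0/δ_{BB} = 21093/243 = 86.8 kN.
Moment equilibrium about A: M_A = Σ(load moments about A) − R_B·L = 1062 − 86.8×9 = 281.1 kN·m.

M_A = 281.1 kN·m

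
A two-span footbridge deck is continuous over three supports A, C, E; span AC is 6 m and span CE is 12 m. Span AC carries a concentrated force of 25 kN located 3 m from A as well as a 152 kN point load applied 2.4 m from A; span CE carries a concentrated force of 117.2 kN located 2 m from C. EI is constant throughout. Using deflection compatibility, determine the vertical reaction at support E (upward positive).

Insert a hinge at C; M_C is the redundant, and each span becomes simply supported.
Discontinuity in slope at C on the released structure — sum the simple-span end rotations:
  span AC: point load 25 at a = 3: Pab(L + a)/(6LEI) = 56.25/EI
  span AC: point load 152 at a = 2.4: Pab(L + a)/(6LEI) = 306.4/EI
  span CE: point load 117.2 at a = 2: Pab(L + b)/(6LEI) = 716.2/EI
  relative rotation θ_0 = (362.7 + 716.2)/EI = 1079/EI
A unit hogging moment at C produces rotation L₁/(3EI) + L₂/(3EI) = 6/EI.
Slope continuity at C: θ_0 = M_C·6/EI, so M_C = 1079/6 = 179.8 kN·m (hogging).
Span CE, ΣM about E: R_C^{CE}·12 = 1172 + 179.8, so R_C^{CE} = 112.7 kN and R_E = 117.2 − 112.7 = 4.549 kN.

R_E = 4.549 kN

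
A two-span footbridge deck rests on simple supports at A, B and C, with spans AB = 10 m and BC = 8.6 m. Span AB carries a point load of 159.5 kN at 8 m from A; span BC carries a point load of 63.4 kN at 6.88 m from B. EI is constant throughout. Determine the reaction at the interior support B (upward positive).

Insert a hinge at B; M_B is the redundant, and each span becomes simply supported.
Discontinuity in slope at B on the released structure — sum the simple-span end rotations:
  span AB: point load 159.5 at a = 8: Pab(L + a)/(6LEI) = 765.6/EI
  span BC: point load 63.4 at a = 6.88: Pab(L + b)/(6LEI) = 150.1/EI
  relative rotation θ_0 = (765.6 + 150.1)/EI = 915.7/EI
A unit hogging moment at B produces rotation L₁/(3EI) + L₂/(3EI) = 6.2/EI.
Slope continuity at B: θ_0 = M_B·6.2/EI, so M_B = 915.7/6.2 = 147.7 kN·m (hogging).
Span AB, ΣM about A with M_B applied at B: R_B^{AB}·10 = 1276 + 147.7, so R_B^{AB} = 142.4 kN and R_A = 159.5 − 142.4 = 17.13 kN.
Span BC, ΣM about C: R_B^{BC}·8.6 = 109 + 147.7, so R_B^{BC} = 29.85 kN and R_C = 63.4 − 29.85 = 33.55 kN.
R_B = 142.4 + 29.85 = 172.2 kN.

R_B = 172.2 kN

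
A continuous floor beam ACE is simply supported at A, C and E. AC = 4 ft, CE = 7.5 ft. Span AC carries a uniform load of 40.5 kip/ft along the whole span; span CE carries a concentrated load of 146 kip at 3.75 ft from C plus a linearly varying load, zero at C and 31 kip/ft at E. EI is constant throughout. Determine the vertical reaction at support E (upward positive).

Take M_C as the redundant. Released structure: two simple spans AC and CE with a hinge at C.
End slopes at the hinge C, treating each span as simply supported:
  span AC: UDL 40.5: wL³/(24EI) = 108/EI
  span CE: point load 146 at a = 3.75: Pab(L + b)/(6LEI) = 513.3/EI
  span CE: triangular load, peak 31: 7w₀L³/(360EI) = 254.3/EI
  relative rotation θ_0 = (108 + 767.6)/EI = 875.6/EI
A unit hogging moment at C produces rotation L₁/(3EI) + L₂/(3EI) = 3.833/EI.
Compatibility: M_C·(L₁+L₂)/(3EI) = θ_0, giving M_C = 228.4 kip·ft (hogging).
Span CE, ΣM about E: R_C^{CE}·7.5 = 838.1 + 228.4, so R_C^{CE} = 142.2 kip and R_E = 262.2 − 142.2 = 120 kip.

R_E = 120 kip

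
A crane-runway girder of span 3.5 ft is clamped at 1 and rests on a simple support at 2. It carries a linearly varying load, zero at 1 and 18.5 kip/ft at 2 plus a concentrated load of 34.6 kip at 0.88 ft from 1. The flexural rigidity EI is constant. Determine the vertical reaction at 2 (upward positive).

Remove the prop at 2; the released (primary) structure is a cantilever built in at 1.
Primary-structure tip deflection at 2 by superposition:
  triangular load, peak 18.5 at the free end: 11w₀L⁴/(120EI) = 254.5/EI
  point load 34.6 at a = 0.88: Pa²(3L − a)/(6EI) = 42.96/EI
  δ_0 = 297.4/EI
Flexibility coefficient — unit upward force at 2: δ_{22} = L³/(3EI) = 14.29/EI.
The prop prevents deflection at 2: R_2 = δ_0/δ_{22} = 297.4/14.29 = 20.81 kip.

R_2 = 20.81 kip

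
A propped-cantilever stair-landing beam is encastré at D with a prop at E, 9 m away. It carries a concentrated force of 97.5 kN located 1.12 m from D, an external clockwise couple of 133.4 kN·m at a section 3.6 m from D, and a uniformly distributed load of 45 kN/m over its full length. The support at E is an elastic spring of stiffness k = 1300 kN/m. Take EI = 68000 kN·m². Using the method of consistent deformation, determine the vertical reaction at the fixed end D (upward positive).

R_D = 364 kN

Release the roller at E. Primary structure: cantilever fixed at D.
Deflection at E on the released cantilever, summing each load's contribution:
  point load 97.5 at a = 1.12: Pa²(3L − a)/(6EI) = 527.5/EI
  clockwise couple 133.4 at a = 3.6: M₀a(2L − a)/(2EI) = 3458/EI
  UDL 45: wL⁴/(8EI) = 36906/EI
  δ_0 = 40891/EI
Tip deflection under a unit load at E: L³/(3EI) = 243/EI.
With EI = 68000 kN·m²: δ_0 = 0.60134 m and δ_{EE} = 0.003574 m/kN.
Compatibility — the spring shortens by R_E/k under the reaction it provides: δ_0 − R_E·δ_{EE} = R_E/k. With 1/k = 0.000769 m/kN, R_E = δ_0 / (δ_{EE} + 1/k) = 0.60134 / (0.003574 + 0.000769) = 138.5 kN.
Vertical equilibrium: R_D = ΣP − R_E = 502.5 − 138.5 = 364 kN.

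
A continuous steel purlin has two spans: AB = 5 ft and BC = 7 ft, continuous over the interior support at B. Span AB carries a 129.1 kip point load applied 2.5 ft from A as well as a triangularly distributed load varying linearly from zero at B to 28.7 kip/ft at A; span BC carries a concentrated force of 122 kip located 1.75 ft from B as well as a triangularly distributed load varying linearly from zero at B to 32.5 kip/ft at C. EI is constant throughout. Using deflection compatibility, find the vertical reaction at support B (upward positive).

Release continuity at B by inserting a hinge; the redundant is the internal moment M_B. The primary structure is two simply-supported spans AB and BC.
End slopes at the hinge B, treating each span as simply supported:
  span AB: point load 129.1 at a = 2.5: Pab(L + a)/(6LEI) = 201.7/EI
  span AB: triangular load, peak 28.7: 7w₀L³/(360EI) = 69.76/EI
  span BC: point load 122 at a = 1.75: Pab(L + b)/(6LEI) = 326.9/EI
  span BC: triangular load, peak 32.5: 7w₀L³/(360EI) = 216.8/EI
  relative rotation θ_0 = (271.5 + 543.7)/EI = 815.2/EI
A unit hogging moment at B produces rotation L₁/(3EI) + L₂/(3EI) = 4/EI.
Compatibility: M_B·(L₁+L₂)/(3EI) = θ_0, giving M_B = 203.8 kip·ft (hogging).
Span AB, ΣM about A with M_B applied at B: R_B^{AB}·5 = 442.3 + 203.8, so R_B^{AB} = 129.2 kip and R_A = 200.8 − 129.2 = 71.63 kip.
Span BC, ΣM about C: R_B^{BC}·7 = 905.9 + 203.8, so R_B^{BC} = 158.5 kip and R_C = 235.8 − 158.5 = 77.22 kip.
R_B = 129.2 + 158.5 = 287.8 kip.

R_B = 287.8 kip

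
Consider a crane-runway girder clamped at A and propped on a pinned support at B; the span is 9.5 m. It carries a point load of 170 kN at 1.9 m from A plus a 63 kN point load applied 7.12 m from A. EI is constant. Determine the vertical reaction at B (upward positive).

R_B = 49.34 kN

Release the roller at B. Primary structure: cantilever fixed at A.
Free-end deflection of the primary structure under the applied loading (downward +):
  point load 170 at a = 1.9: Pa²(3L − a)/(6EI) = 2721/EI
  point load 63 at a = 7.12: Pa²(3L − a)/(6EI) = 11380/EI
  δ_0 = 14101/EI
Flexibility coefficient — unit upward force at B: δ_{BB} = L³/(3EI) = 285.8/EI.
The prop prevents deflection at B: R_B = δ_0/δ_{BB} = 14101/285.8 = 49.34 kN.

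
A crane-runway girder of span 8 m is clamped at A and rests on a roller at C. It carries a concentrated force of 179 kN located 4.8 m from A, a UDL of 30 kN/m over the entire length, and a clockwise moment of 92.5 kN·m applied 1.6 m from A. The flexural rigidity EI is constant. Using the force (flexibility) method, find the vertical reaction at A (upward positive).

Take the reaction at C as the redundant and release it; the primary structure is a cantilever fixed at A.
Deflection at C on the released cantilever, summing each load's contribution:
  point load 179 at a = 4.8: Pa²(3L − a)/(6EI) = 13197/EI
  UDL 30: wL⁴/(8EI) = 15360/EI
  clockwise couple 92.5 at a = 1.6: M₀a(2L − a)/(2EI) = 1066/EI
  δ_0 = 29623/EI
Flexibility coefficient — unit upward force at C: δ_{CC} = L³/(3EI) = 170.7/EI.
Compatibility at C: δ_0 − R_C·δ_{CC} = 0, so R_C = 29623/170.7 = 173.6 kN.
Vertical equilibrium: R_A = ΣP − R_C = 419 − 173.6 = 245.4 kN.

R_A = 245.4 kN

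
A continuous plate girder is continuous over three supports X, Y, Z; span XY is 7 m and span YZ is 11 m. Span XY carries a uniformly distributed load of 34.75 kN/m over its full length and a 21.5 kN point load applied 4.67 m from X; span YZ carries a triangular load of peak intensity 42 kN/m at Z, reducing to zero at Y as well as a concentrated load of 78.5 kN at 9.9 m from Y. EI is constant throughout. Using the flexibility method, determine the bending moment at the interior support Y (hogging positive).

Release continuity at Y by inserting a hinge; the redundant is the internal moment M_Y. The primary structure is two simply-supported spans XY and YZ.
Discontinuity in slope at Y on the released structure — sum the simple-span end rotations:
  span XY: UDL 34.75: wL³/(24EI) = 496.6/EI
  span XY: point load 21.5 at a = 4.67: Pab(L + a)/(6LEI) = 65/EI
  span YZ: triangular load, peak 42: 7w₀L³/(360EI) = 1087/EI
  span YZ: point load 78.5 at a = 9.9: Pab(L + b)/(6LEI) = 156.7/EI
  relative rotation θ_0 = (561.6 + 1244)/EI = 1805/EI
A unit hogging moment at Y produces rotation L₁/(3EI) + L₂/(3EI) = 6/EI.
Slope continuity at Y: θ_0 = M_Y·6/EI, so M_Y = 1805/6 = 300.9 kN·m (hogging).

M_Y = 300.9 kN·m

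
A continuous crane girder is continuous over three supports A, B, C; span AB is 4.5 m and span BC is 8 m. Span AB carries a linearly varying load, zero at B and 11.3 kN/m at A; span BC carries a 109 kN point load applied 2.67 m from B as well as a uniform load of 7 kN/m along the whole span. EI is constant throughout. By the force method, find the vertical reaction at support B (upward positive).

Insert a hinge at B; M_B is the redundant, and each span becomes simply supported.
Rotations at B on the released spans (each span's end-slope, ×1/EI):
  span AB: triangular load, peak 11.3: 7w₀L³/(360EI) = 20.02/EI
  span BC: point load 109 at a = 2.67: Pab(L + b)/(6LEI) = 430.8/EI
  span BC: UDL 7: wL³/(24EI) = 149.3/EI
  relative rotation θ_0 = (20.02 + 580.1)/EI = 600.1/EI
A unit hogging moment at B produces rotation L₁/(3EI) + L₂/(3EI) = 4.167/EI.
Slope continuity at B: θ_0 = M_B·4.167/EI, so M_B = 600.1/4.167 = 144 kN·m (hogging).
Span AB, ΣM about A with M_B applied at B: R_B^{AB}·4.5 = 38.14 + 144, so R_B^{AB} = 40.48 kN and R_A = 25.43 − 40.48 = -15.06 kN.
Span BC, ΣM about C: R_B^{BC}·8 = 805 + 144, so R_B^{BC} = 118.6 kN and R_C = 165 − 118.6 = 46.37 kN.
R_B = 40.48 + 118.6 = 159.1 kN.

R_B = 159.1 kN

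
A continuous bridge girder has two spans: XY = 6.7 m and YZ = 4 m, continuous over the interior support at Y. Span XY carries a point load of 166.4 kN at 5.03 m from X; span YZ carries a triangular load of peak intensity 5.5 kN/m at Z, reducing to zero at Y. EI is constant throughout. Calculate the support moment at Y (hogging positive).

M_Y = 116.3 kN·m

Insert a hinge at Y; M_Y is the redundant, and each span becomes simply supported.
End slopes at the hinge Y, treating each span as simply supported:
  span XY: point load 166.4 at a = 5.03: Pab(L + a)/(6LEI) = 407.9/EI
  span YZ: triangular load, peak 5.5: 7w₀L³/(360EI) = 6.844/EI
  relative rotation θ_0 = (407.9 + 6.844)/EI = 414.7/EI
A unit hogging moment at Y produces rotation L₁/(3EI) + L₂/(3EI) = 3.567/EI.
Compatibility: M_Y·(L₁+L₂)/(3EI) = θ_0, giving M_Y = 116.3 kN·m (hogging).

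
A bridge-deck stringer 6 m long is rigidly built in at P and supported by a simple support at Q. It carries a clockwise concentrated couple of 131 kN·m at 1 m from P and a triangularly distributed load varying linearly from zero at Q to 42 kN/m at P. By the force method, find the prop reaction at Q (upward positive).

R_Q = 35.21 kN

Take the reaction at Q as the redundant and release it; the primary structure is a cantilever fixed at P.
Downward deflection at the released point Q due to the loads:
  clockwise couple 131 at a = 1: M₀a(2L − a)/(2EI) = 720.5/EI
  triangular load, peak 42 at the fixed end: w₀L⁴/(30EI) = 1814/EI
  δ_0 = 2535/EI
Tip deflection under a unit load at Q: L³/(3EI) = 72/EI.
Compatibility at Q: δ_0 − R_Q·δ_{QQ} = 0, so R_Q = 2535/72 = 35.21 kN.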